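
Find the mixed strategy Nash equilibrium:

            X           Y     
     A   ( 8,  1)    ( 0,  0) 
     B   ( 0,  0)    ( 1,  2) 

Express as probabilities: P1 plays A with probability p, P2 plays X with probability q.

p = 0.6667, q = 0.1111

Work:
Find probabilities that make opponent indifferent:
P2 chooses q to make P1 indifferent between A and B
P1 chooses p to make P2 indifferent between X and Y
Mixed NE: P1 plays (A: 0.6667, B: 0.3333), P2 plays (X: 0.1111, Y: 0.8889)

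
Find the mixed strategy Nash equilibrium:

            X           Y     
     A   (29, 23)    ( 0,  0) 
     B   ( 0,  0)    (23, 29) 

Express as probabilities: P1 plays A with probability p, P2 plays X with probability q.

p = 0.5577, q = 0.4423

Work:
Find probabilities that make opponent indifferent:
P2 chooses q to make P1 indifferent between A and B
P1 chooses p to make P2 indifferent between X and Y
Mixed NE: P1 plays (A: 0.5577, B: 0.4423), P2 plays (X: 0.4423, Y: 0.5577)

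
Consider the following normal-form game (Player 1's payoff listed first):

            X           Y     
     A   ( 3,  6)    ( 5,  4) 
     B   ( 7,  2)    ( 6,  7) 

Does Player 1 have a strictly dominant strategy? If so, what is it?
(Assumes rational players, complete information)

Yes, Player 1's strictly dominant strategy is B

Work:
A strategy strictly dominates another if it gives a strictly higher payoff against every opponent action. Compare each pair of P1's strategies column-by-column:
  A vs B: [3 vs 7, 5 vs 6] → A does not strictly dominate B (column X: 3 ≤ 7)
  B vs A: [7 vs 3, 6 vs 5] → B strictly dominates A
B strictly dominates every other strategy → strictly dominant.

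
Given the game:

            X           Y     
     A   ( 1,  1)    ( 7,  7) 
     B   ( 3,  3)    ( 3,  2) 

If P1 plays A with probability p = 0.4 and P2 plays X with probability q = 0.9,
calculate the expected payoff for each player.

E[P1] = 2.44, E[P2] = 2.38

Work:
E[P1] = p·q·π₁(A,X) + p·(1-q)·π₁(A,Y) + (1-p)·q·π₁(B,X) + (1-p)·(1-q)·π₁(B,Y)
= 0.4·0.9·1 + 0.4·0.1·7 + 0.6·0.9·3 + 0.6·0.1·3
= 2.44

E[P2] = 2.38 (similar calculation)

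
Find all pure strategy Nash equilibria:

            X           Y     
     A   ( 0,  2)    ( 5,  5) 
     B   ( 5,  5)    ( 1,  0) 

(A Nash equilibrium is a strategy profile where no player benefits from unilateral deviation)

Nash equilibrium: (A, Y), (B, X)

Work:
Best responses:
  P1 vs X: payoffs [0, 5] → best response B (payoff 5)
  P1 vs Y: payoffs [5, 1] → best response A (payoff 5)
  P2 vs A: payoffs [2, 5] → best response Y (payoff 5)
  P2 vs B: payoffs [5, 0] → best response X (payoff 5)
Mutual best responses: (A,Y), (B,X) → Nash equilibria.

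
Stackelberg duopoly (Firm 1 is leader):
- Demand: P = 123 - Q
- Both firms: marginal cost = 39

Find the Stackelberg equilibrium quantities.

q₁* (leader) = 42.0, q₂* (follower) = 21.0

Work:
Follower's reaction: q₂ = (a - c - q₁)/2
Leader substitutes: π₁ = q₁·(a - q₁ - (a-c-q₁)/2 - c)
FOC: q₁* = (123 - 39)/2 = 42.00
Then: q₂* = (123 - 39 - 42.0)/2 = 21.00
Leader has first-mover advantage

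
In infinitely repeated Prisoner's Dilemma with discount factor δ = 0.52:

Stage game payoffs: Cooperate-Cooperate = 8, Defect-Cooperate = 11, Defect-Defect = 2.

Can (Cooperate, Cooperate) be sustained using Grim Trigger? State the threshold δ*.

δ* = 0.3333; since δ = 0.52 ≥ 0.3333, cooperation can be sustained

Work:
For Grim Trigger:
Cooperate forever: 8/(1-δ)
Defect then punished: 11 + 2·δ/(1-δ)
Need: 8/(1-δ) ≥ 11 + 2·δ/(1-δ)
Solving: δ ≥ (T-R)/(T-P) = (11-8)/(11-2) = 0.3333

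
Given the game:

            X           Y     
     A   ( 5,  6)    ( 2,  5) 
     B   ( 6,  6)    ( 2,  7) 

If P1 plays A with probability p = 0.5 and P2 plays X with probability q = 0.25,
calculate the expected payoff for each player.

E[P1] = 2.875, E[P2] = 6.0

Work:
E[P1] = p·q·π₁(A,X) + p·(1-q)·π₁(A,Y) + (1-p)·q·π₁(B,X) + (1-p)·(1-q)·π₁(B,Y)
= 0.5·0.25·5 + 0.5·0.75·2 + 0.5·0.25·6 + 0.5·0.75·2
= 2.875

E[P2] = 6.0 (similar calculation)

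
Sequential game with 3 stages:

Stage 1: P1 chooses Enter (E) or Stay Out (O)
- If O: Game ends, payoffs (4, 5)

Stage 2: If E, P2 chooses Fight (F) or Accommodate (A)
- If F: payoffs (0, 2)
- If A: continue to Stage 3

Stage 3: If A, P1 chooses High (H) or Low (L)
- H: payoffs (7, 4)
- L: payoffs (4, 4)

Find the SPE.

SPE: (E, A, H); Outcome (7, 4)

Work:
Stage 3: P1 chooses H (7 vs 4)
Stage 2: P2: F->2, A->4 (anticipating H). Choose A
Stage 1: P1: O->4, E->7 (anticipating A, H). Choose E
SPE path: E -> A -> H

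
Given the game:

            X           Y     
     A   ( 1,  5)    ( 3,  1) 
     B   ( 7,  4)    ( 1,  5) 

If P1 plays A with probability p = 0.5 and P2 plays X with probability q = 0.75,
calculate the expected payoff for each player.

E[P1] = 3.5, E[P2] = 4.125

Work:
E[P1] = p·q·π₁(A,X) + p·(1-q)·π₁(A,Y) + (1-p)·q·π₁(B,X) + (1-p)·(1-q)·π₁(B,Y)
= 0.5·0.75·1 + 0.5·0.25·3 + 0.5·0.75·7 + 0.5·0.25·1
= 3.5

E[P2] = 4.125 (similar calculation)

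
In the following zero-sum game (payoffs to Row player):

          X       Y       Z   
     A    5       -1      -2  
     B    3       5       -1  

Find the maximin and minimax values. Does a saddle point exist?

Maximin = -1, Minimax = -1, Saddle: True

Work:
Row minimums: [-2, -1] → maximin = -1
Column maximums: [5, 5, -1] → minimax = -1
Saddle point exists! Game value = -1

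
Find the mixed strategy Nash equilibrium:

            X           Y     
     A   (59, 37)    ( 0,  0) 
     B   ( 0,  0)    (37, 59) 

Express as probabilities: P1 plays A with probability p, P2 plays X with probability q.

p = 0.6146, q = 0.3854

Work:
Find probabilities that make opponent indifferent:
P2 chooses q to make P1 indifferent between A and B
P1 chooses p to make P2 indifferent between X and Y
Mixed NE: P1 plays (A: 0.6146, B: 0.3854), P2 plays (X: 0.3854, Y: 0.6146)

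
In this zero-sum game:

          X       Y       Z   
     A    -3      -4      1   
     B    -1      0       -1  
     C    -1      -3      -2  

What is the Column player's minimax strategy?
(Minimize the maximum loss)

Column should play X, value = -1

Work:
Column player minimizes Row's maximum payoff:
Column X: max payoff to Row = -1
Column Y: max payoff to Row = 0
Column Z: max payoff to Row = 1
Minimum is -1, achieved by column X.
Minimax strategy: X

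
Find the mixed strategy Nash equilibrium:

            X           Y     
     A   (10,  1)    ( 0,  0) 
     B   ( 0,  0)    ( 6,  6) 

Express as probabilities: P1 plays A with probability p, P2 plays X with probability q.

p = 0.8571, q = 0.375

Work:
Find probabilities that make opponent indifferent:
P2 chooses q to make P1 indifferent between A and B
P1 chooses p to make P2 indifferent between X and Y
Mixed NE: P1 plays (A: 0.8571, B: 0.1429), P2 plays (X: 0.375, Y: 0.625)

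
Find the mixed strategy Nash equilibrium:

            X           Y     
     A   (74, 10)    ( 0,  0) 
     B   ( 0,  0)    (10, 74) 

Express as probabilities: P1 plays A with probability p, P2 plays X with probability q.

p = 0.881, q = 0.119

Work:
Find probabilities that make opponent indifferent:
P2 chooses q to make P1 indifferent between A and B
P1 chooses p to make P2 indifferent between X and Y
Mixed NE: P1 plays (A: 0.881, B: 0.119), P2 plays (X: 0.119, Y: 0.881)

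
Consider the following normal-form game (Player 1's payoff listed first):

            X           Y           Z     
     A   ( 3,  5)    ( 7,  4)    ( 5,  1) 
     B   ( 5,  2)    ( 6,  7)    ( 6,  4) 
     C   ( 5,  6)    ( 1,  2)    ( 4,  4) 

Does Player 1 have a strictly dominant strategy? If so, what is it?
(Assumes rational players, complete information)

No strictly dominant strategy exists for Player 1

Work:
A strategy strictly dominates another if it gives a strictly higher payoff against every opponent action. Compare each pair of P1's strategies column-by-column:
  A vs B: [3 vs 5, 7 vs 6, 5 vs 6] → A does not strictly dominate B (column X: 3 ≤ 5)
  A vs C: [3 vs 5, 7 vs 1, 5 vs 4] → A does not strictly dominate C (column X: 3 ≤ 5)
  B vs A: [5 vs 3, 6 vs 7, 6 vs 5] → B does not strictly dominate A (column Y: 6 ≤ 7)
  B vs C: [5 vs 5, 6 vs 1, 6 vs 4] → B does not strictly dominate C (column X: 5 ≤ 5)
  C vs A: [5 vs 3, 1 vs 7, 4 vs 5] → C does not strictly dominate A (column Y: 1 ≤ 7)
  C vs B: [5 vs 5, 1 vs 6, 4 vs 6] → C does not strictly dominate B (column X: 5 ≤ 5)
No single strategy strictly dominates all others → no strictly dominant strategy.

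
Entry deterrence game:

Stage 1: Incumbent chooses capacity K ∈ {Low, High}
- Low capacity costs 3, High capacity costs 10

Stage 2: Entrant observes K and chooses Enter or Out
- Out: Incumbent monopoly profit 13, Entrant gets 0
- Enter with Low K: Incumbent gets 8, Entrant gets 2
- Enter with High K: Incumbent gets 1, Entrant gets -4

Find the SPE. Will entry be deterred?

SPE: (Low, Enter|Low, Out|High); Entry not deterred. Incumbent net profit = 5, Entrant gets 2

Work:
After Low K: Entrant enters (2 > 0)
After High K: Entrant stays out (-4 < 0)
Incumbent: Low → 8−3=5, High → 13−10=3
Incumbent chooses Low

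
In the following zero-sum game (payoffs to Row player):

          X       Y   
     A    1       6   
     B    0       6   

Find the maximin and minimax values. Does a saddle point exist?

Maximin = 1, Minimax = 1, Saddle: True

Work:
Row minimums: [1, 0] → maximin = 1
Column maximums: [1, 6] → minimax = 1
Saddle point exists! Game value = 1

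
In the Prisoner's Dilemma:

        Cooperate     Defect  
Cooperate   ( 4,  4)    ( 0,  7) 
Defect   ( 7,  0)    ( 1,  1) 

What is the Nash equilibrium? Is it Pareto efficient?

(Defect, Defect) is NE; not Pareto efficient

Work:
Defect dominates Cooperate for both players:
If P2 cooperates: Defect (7) > Cooperate (4)
If P2 defects: Defect (1) > Cooperate (0)
NE: (Defect, Defect) with payoff (1, 1)
But (Cooperate, Cooperate) = (4, 4) Pareto dominates (1, 1)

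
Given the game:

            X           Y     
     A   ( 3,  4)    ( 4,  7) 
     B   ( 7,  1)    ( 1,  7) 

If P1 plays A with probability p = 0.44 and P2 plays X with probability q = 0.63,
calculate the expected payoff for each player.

E[P1] = 4.1596, E[P2] = 4.0516

Work:
E[P1] = p·q·π₁(A,X) + p·(1-q)·π₁(A,Y) + (1-p)·q·π₁(B,X) + (1-p)·(1-q)·π₁(B,Y)
= 0.44·0.63·3 + 0.44·0.37·4 + 0.56·0.63·7 + 0.56·0.37·1
= 4.1596

E[P2] = 4.0516 (similar calculation)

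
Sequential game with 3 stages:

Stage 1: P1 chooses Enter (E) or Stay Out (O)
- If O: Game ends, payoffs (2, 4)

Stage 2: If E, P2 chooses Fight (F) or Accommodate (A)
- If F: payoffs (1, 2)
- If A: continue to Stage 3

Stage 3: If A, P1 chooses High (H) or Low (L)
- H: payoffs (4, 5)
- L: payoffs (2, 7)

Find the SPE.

SPE: (E, A, H); Outcome (4, 5)

Work:
Stage 3: P1 chooses H (4 vs 2)
Stage 2: P2: F->2, A->5 (anticipating H). Choose A
Stage 1: P1: O->2, E->4 (anticipating A, H). Choose E
SPE path: E -> A -> H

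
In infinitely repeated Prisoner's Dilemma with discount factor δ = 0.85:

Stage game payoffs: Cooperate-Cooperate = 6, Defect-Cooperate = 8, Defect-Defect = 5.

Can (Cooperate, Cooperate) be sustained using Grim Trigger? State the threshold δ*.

δ* = 0.6667; since δ = 0.85 ≥ 0.6667, cooperation can be sustained

Work:
For Grim Trigger:
Cooperate forever: 6/(1-δ)
Defect then punished: 8 + 5·δ/(1-δ)
Need: 6/(1-δ) ≥ 8 + 5·δ/(1-δ)
Solving: δ ≥ (T-R)/(T-P) = (8-6)/(8-5) = 0.6667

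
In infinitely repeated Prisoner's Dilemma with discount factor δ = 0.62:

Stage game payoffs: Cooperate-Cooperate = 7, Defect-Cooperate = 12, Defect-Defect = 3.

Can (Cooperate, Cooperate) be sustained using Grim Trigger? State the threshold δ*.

δ* = 0.5556; since δ = 0.62 ≥ 0.5556, cooperation can be sustained

Work:
For Grim Trigger:
Cooperate forever: 7/(1-δ)
Defect then punished: 12 + 3·δ/(1-δ)
Need: 7/(1-δ) ≥ 12 + 3·δ/(1-δ)
Solving: δ ≥ (T-R)/(T-P) = (12-7)/(12-3) = 0.5556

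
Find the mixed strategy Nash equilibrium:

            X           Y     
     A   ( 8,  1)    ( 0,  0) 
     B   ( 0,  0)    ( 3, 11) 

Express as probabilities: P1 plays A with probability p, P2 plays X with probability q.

p = 0.9167, q = 0.2727

Work:
Find probabilities that make opponent indifferent:
P2 chooses q to make P1 indifferent between A and B
P1 chooses p to make P2 indifferent between X and Y
Mixed NE: P1 plays (A: 0.9167, B: 0.0833), P2 plays (X: 0.2727, Y: 0.7273)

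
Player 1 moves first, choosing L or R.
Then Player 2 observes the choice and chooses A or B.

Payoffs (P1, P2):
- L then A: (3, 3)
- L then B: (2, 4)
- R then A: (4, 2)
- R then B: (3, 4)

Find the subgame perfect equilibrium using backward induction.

P1 plays R, P2 plays B after L and B after R; Payoff (3, 4)

Work:
Backward induction:
After L: P2 chooses B → P1 gets 2
After R: P2 chooses B → P1 gets 3
P1 chooses R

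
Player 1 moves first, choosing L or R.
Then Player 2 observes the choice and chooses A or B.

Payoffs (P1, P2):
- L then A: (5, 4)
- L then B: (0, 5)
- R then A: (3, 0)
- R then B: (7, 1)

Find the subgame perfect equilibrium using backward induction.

P1 plays R, P2 plays B after L and B after R; Payoff (7, 1)

Work:
Backward induction:
After L: P2 chooses B → P1 gets 0
After R: P2 chooses B → P1 gets 7
P1 chooses R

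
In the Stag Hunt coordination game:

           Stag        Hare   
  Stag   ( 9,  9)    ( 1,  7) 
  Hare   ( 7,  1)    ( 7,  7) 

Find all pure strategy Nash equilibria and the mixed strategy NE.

Pure NE: (Stag, Stag) and (Hare, Hare); Mixed NE: p = 0.75, q = 0.75

Work:
Check pure NE:
(Stag, Stag): (9, 9) - no unilateral deviation beneficial
(Hare, Hare): (7, 7) - no unilateral deviation beneficial
Mixed NE: P1 plays Stag with p = 0.75, P2 plays Stag with q = 0.75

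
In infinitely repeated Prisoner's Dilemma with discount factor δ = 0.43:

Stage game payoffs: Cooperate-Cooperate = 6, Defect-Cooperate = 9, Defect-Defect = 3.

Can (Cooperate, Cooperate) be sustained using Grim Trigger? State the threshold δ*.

δ* = 0.5; since δ = 0.43 < 0.5, cooperation cannot be sustained

Work:
For Grim Trigger:
Cooperate forever: 6/(1-δ)
Defect then punished: 9 + 3·δ/(1-δ)
Need: 6/(1-δ) ≥ 9 + 3·δ/(1-δ)
Solving: δ ≥ (T-R)/(T-P) = (9-6)/(9-3) = 0.5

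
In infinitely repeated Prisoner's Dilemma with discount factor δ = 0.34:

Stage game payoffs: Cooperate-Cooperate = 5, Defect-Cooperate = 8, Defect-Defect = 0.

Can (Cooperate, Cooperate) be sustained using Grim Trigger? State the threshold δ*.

δ* = 0.375; since δ = 0.34 < 0.375, cooperation cannot be sustained

Work:
For Grim Trigger:
Cooperate forever: 5/(1-δ)
Defect then punished: 8 + 0·δ/(1-δ)
Need: 5/(1-δ) ≥ 8 + 0·δ/(1-δ)
Solving: δ ≥ (T-R)/(T-P) = (8-5)/(8-0) = 0.375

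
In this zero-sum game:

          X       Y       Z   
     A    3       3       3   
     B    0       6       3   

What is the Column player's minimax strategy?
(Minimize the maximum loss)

Column should play X or Z (all achieve the minimum), value = 3

Work:
Column player minimizes Row's maximum payoff:
Column X: max payoff to Row = 3
Column Y: max payoff to Row = 6
Column Z: max payoff to Row = 3
Minimum is 3, achieved by columns X, Z (tied).
Each of X or Z is a minimax strategy.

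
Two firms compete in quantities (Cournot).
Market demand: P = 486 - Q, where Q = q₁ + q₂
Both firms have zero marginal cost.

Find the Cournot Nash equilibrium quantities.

q₁* = q₂* = 162.0; P* = 162.0

Work:
Profit: π_i = P·q_i = (a - q_i - q_j)·q_i
FOC: ∂π_i/∂q_i = a - 2q_i - q_j = 0
Reaction function: q_i = (486 - q_j)/2
Symmetry: q* = 486/3 = 162.0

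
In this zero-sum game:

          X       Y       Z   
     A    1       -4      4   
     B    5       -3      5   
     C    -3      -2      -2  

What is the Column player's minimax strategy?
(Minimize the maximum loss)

Column should play Y, value = -2

Work:
Column player minimizes Row's maximum payoff:
Column X: max payoff to Row = 5
Column Y: max payoff to Row = -2
Column Z: max payoff to Row = 5
Minimum is -2, achieved by column Y.
Minimax strategy: Y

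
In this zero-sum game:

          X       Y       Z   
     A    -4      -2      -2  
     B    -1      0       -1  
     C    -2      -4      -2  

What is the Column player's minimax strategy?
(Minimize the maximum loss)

Column should play X or Z (all achieve the minimum), value = -1

Work:
Column player minimizes Row's maximum payoff:
Column X: max payoff to Row = -1
Column Y: max payoff to Row = 0
Column Z: max payoff to Row = -1
Minimum is -1, achieved by columns X, Z (tied).
Each of X or Z is a minimax strategy.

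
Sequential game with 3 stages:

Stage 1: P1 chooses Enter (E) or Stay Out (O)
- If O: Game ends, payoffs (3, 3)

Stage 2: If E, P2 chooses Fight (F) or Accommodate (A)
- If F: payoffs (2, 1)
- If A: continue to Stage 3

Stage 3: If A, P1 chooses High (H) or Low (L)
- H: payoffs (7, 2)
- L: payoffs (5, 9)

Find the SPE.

SPE: (E, A, H); Outcome (7, 2)

Work:
Stage 3: P1 chooses H (7 vs 5)
Stage 2: P2: F->1, A->2 (anticipating H). Choose A
Stage 1: P1: O->3, E->7 (anticipating A, H). Choose E
SPE path: E -> A -> H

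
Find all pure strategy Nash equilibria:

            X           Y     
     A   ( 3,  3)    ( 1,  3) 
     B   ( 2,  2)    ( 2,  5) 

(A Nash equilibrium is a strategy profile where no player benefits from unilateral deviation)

Nash equilibrium: (A, X), (B, Y)

Work:
Best responses:
  P1 vs X: payoffs [3, 2] → best response A (payoff 3)
  P1 vs Y: payoffs [1, 2] → best response B (payoff 2)
  P2 vs A: payoffs [3, 3] → best response X/Y (payoff 3)
  P2 vs B: payoffs [2, 5] → best response Y (payoff 5)
Mutual best responses: (A,X), (B,Y) → Nash equilibria.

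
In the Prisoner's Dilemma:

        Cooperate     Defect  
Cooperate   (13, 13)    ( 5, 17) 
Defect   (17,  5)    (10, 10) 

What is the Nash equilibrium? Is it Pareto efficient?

(Defect, Defect) is NE; not Pareto efficient

Work:
Defect dominates Cooperate for both players:
If P2 cooperates: Defect (17) > Cooperate (13)
If P2 defects: Defect (10) > Cooperate (5)
NE: (Defect, Defect) with payoff (10, 10)
But (Cooperate, Cooperate) = (13, 13) Pareto dominates (10, 10)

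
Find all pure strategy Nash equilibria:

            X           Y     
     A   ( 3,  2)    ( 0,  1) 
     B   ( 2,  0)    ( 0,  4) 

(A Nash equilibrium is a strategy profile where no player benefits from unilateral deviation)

Nash equilibrium: (A, X), (B, Y)

Work:
Best responses:
  P1 vs X: payoffs [3, 2] → best response A (payoff 3)
  P1 vs Y: payoffs [0, 0] → best response A/B (payoff 0)
  P2 vs A: payoffs [2, 1] → best response X (payoff 2)
  P2 vs B: payoffs [0, 4] → best response Y (payoff 4)
Mutual best responses: (A,X), (B,Y) → Nash equilibria.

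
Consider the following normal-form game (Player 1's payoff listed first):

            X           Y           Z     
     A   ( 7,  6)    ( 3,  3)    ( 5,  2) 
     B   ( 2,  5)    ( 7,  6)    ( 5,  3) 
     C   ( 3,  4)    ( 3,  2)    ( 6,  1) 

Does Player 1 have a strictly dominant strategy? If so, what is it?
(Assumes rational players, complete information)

No strictly dominant strategy exists for Player 1

Work:
A strategy strictly dominates another if it gives a strictly higher payoff against every opponent action. Compare each pair of P1's strategies column-by-column:
  A vs B: [7 vs 2, 3 vs 7, 5 vs 5] → A does not strictly dominate B (column Y: 3 ≤ 7)
  A vs C: [7 vs 3, 3 vs 3, 5 vs 6] → A does not strictly dominate C (column Y: 3 ≤ 3)
  B vs A: [2 vs 7, 7 vs 3, 5 vs 5] → B does not strictly dominate A (column X: 2 ≤ 7)
  B vs C: [2 vs 3, 7 vs 3, 5 vs 6] → B does not strictly dominate C (column X: 2 ≤ 3)
  C vs A: [3 vs 7, 3 vs 3, 6 vs 5] → C does not strictly dominate A (column X: 3 ≤ 7)
  C vs B: [3 vs 2, 3 vs 7, 6 vs 5] → C does not strictly dominate B (column Y: 3 ≤ 7)
No single strategy strictly dominates all others → no strictly dominant strategy.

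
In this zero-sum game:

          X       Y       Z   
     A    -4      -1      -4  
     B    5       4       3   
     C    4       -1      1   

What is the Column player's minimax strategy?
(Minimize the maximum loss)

Column should play Z, value = 3

Work:
Column player minimizes Row's maximum payoff:
Column X: max payoff to Row = 5
Column Y: max payoff to Row = 4
Column Z: max payoff to Row = 3
Minimum is 3, achieved by column Z.
Minimax strategy: Z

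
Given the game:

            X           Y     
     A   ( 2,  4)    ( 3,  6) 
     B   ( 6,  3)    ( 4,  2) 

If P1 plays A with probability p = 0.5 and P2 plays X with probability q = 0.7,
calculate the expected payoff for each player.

E[P1] = 3.85, E[P2] = 3.65

Work:
E[P1] = p·q·π₁(A,X) + p·(1-q)·π₁(A,Y) + (1-p)·q·π₁(B,X) + (1-p)·(1-q)·π₁(B,Y)
= 0.5·0.7·2 + 0.5·0.3·3 + 0.5·0.7·6 + 0.5·0.3·4
= 3.85

E[P2] = 3.65 (similar calculation)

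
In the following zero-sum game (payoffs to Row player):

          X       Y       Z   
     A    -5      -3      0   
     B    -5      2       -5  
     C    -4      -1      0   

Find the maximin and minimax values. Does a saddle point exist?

Maximin = -4, Minimax = -4, Saddle: True

Work:
Row minimums: [-5, -5, -4] → maximin = -4
Column maximums: [-4, 2, 0] → minimax = -4
Saddle point exists! Game value = -4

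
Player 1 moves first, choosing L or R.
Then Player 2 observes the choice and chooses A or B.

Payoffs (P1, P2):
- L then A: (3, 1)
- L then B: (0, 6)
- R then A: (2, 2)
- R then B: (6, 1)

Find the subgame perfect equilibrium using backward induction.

P1 plays R, P2 plays B after L and A after R; Payoff (2, 2)

Work:
Backward induction:
After L: P2 chooses B → P1 gets 0
After R: P2 chooses A → P1 gets 2
P1 chooses R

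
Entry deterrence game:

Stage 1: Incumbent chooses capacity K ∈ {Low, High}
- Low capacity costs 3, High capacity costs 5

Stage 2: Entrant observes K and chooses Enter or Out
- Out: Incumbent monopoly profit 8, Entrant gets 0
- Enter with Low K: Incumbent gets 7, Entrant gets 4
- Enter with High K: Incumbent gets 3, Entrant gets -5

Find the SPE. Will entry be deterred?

SPE: (Low, Enter|Low, Out|High); Entry not deterred. Incumbent net profit = 4, Entrant gets 4

Work:
After Low K: Entrant enters (4 > 0)
After High K: Entrant stays out (-5 < 0)
Incumbent: Low → 7−3=4, High → 8−5=3
Incumbent chooses Low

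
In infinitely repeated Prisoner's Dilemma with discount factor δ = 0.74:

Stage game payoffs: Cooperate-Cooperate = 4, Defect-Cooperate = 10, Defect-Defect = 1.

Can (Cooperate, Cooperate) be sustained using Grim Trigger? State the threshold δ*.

δ* = 0.6667; since δ = 0.74 ≥ 0.6667, cooperation can be sustained

Work:
For Grim Trigger:
Cooperate forever: 4/(1-δ)
Defect then punished: 10 + 1·δ/(1-δ)
Need: 4/(1-δ) ≥ 10 + 1·δ/(1-δ)
Solving: δ ≥ (T-R)/(T-P) = (10-4)/(10-1) = 0.6667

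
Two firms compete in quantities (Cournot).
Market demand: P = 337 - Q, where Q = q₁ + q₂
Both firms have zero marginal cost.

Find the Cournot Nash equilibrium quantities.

q₁* = q₂* = 112.33; P* = 112.33

Work:
Profit: π_i = P·q_i = (a - q_i - q_j)·q_i
FOC: ∂π_i/∂q_i = a - 2q_i - q_j = 0
Reaction function: q_i = (337 - q_j)/2
Symmetry: q* = 337/3 = 112.33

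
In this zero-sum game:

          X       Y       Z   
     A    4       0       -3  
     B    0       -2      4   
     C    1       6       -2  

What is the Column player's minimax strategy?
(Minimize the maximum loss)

Column should play X or Z (all achieve the minimum), value = 4

Work:
Column player minimizes Row's maximum payoff:
Column X: max payoff to Row = 4
Column Y: max payoff to Row = 6
Column Z: max payoff to Row = 4
Minimum is 4, achieved by columns X, Z (tied).
Each of X or Z is a minimax strategy.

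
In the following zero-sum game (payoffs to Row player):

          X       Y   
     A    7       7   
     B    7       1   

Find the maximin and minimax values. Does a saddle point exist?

Maximin = 7, Minimax = 7, Saddle: True

Work:
Row minimums: [7, 1] → maximin = 7
Column maximums: [7, 7] → minimax = 7
Saddle point exists! Game value = 7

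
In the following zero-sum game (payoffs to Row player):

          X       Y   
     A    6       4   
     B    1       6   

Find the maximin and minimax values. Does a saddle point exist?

Maximin = 4, Minimax = 6, Saddle: False

Work:
Row minimums: [4, 1] → maximin = 4
Column maximums: [6, 6] → minimax = 6
No saddle point (maximin ≠ minimax). Mixed strategy needed.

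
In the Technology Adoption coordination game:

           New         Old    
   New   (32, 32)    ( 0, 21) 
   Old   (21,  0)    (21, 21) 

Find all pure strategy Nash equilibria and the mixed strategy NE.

Pure NE: (New, New) and (Old, Old); Mixed NE: p = 0.6562, q = 0.6562

Work:
Check pure NE:
(New, New): (32, 32) - no unilateral deviation beneficial
(Old, Old): (21, 21) - no unilateral deviation beneficial
Mixed NE: P1 plays New with p = 0.6562, P2 plays New with q = 0.6562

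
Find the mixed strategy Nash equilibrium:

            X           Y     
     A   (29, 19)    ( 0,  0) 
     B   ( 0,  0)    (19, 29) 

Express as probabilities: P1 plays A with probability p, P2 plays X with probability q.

p = 0.6042, q = 0.3958

Work:
Find probabilities that make opponent indifferent:
P2 chooses q to make P1 indifferent between A and B
P1 chooses p to make P2 indifferent between X and Y
Mixed NE: P1 plays (A: 0.6042, B: 0.3958), P2 plays (X: 0.3958, Y: 0.6042)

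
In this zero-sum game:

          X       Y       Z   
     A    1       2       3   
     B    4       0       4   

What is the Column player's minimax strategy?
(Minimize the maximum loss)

Column should play Y, value = 2

Work:
Column player minimizes Row's maximum payoff:
Column X: max payoff to Row = 4
Column Y: max payoff to Row = 2
Column Z: max payoff to Row = 4
Minimum is 2, achieved by column Y.
Minimax strategy: Y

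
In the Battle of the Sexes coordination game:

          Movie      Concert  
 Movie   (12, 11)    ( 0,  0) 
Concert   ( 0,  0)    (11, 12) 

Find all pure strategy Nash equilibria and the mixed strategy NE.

Pure NE: (Movie, Movie) and (Concert, Concert); Mixed NE: p = 0.5217, q = 0.4783

Work:
Check pure NE:
(Movie, Movie): (12, 11) - no unilateral deviation beneficial
(Concert, Concert): (11, 12) - no unilateral deviation beneficial
Mixed NE: P1 plays Movie with p = 0.5217, P2 plays Movie with q = 0.4783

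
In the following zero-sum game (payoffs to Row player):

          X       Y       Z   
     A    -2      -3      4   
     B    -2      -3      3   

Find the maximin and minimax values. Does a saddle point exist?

Maximin = -3, Minimax = -3, Saddle: True

Work:
Row minimums: [-3, -3] → maximin = -3
Column maximums: [-2, -3, 4] → minimax = -3
Saddle point exists! Game value = -3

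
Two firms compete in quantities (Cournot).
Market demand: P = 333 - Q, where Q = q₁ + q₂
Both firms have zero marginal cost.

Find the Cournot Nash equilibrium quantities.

q₁* = q₂* = 111.0; P* = 111.0

Work:
Profit: π_i = P·q_i = (a - q_i - q_j)·q_i
FOC: ∂π_i/∂q_i = a - 2q_i - q_j = 0
Reaction function: q_i = (333 - q_j)/2
Symmetry: q* = 333/3 = 111.0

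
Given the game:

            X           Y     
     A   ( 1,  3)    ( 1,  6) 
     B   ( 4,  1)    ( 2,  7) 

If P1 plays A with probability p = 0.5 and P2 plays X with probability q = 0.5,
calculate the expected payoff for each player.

E[P1] = 2.0, E[P2] = 4.25

Work:
E[P1] = p·q·π₁(A,X) + p·(1-q)·π₁(A,Y) + (1-p)·q·π₁(B,X) + (1-p)·(1-q)·π₁(B,Y)
= 0.5·0.5·1 + 0.5·0.5·1 + 0.5·0.5·4 + 0.5·0.5·2
= 2.0

E[P2] = 4.25 (similar calculation)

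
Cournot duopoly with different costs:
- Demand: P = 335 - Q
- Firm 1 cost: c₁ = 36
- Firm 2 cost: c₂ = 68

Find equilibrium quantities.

q₁* = 110.33, q₂* = 78.33

Work:
Reaction: q₁ = (335 - 36 - q₂)/2
Reaction: q₂ = (335 - 68 - q₁)/2
Solve simultaneously:
q₁* = (335 - 2×36 + 68)/3 = 110.33
q₂* = (335 - 2×68 + 36)/3 = 78.33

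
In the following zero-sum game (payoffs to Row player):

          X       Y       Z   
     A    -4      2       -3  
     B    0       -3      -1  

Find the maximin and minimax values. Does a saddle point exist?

Maximin = -3, Minimax = -1, Saddle: False

Work:
Row minimums: [-4, -3] → maximin = -3
Column maximums: [0, 2, -1] → minimax = -1
No saddle point (maximin ≠ minimax). Mixed strategy needed.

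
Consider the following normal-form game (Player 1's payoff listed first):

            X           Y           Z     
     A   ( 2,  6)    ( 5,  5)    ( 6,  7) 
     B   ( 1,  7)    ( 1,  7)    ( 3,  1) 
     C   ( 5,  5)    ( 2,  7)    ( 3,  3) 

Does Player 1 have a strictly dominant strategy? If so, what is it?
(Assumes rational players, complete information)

No strictly dominant strategy exists for Player 1

Work:
A strategy strictly dominates another if it gives a strictly higher payoff against every opponent action. Compare each pair of P1's strategies column-by-column:
  A vs B: [2 vs 1, 5 vs 1, 6 vs 3] → A strictly dominates B
  A vs C: [2 vs 5, 5 vs 2, 6 vs 3] → A does not strictly dominate C (column X: 2 ≤ 5)
  B vs A: [1 vs 2, 1 vs 5, 3 vs 6] → B does not strictly dominate A (column X: 1 ≤ 2)
  B vs C: [1 vs 5, 1 vs 2, 3 vs 3] → B does not strictly dominate C (column X: 1 ≤ 5)
  C vs A: [5 vs 2, 2 vs 5, 3 vs 6] → C does not strictly dominate A (column Y: 2 ≤ 5)
  C vs B: [5 vs 1, 2 vs 1, 3 vs 3] → C does not strictly dominate B (column Z: 3 ≤ 3)
No single strategy strictly dominates all others → no strictly dominant strategy.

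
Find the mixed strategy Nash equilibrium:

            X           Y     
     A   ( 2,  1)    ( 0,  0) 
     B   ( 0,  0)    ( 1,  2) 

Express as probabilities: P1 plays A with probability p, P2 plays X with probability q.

p = 0.6667, q = 0.3333

Work:
Find probabilities that make opponent indifferent:
P2 chooses q to make P1 indifferent between A and B
P1 chooses p to make P2 indifferent between X and Y
Mixed NE: P1 plays (A: 0.6667, B: 0.3333), P2 plays (X: 0.3333, Y: 0.6667)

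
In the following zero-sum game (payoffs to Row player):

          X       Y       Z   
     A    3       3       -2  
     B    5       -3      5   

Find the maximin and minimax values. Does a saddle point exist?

Maximin = -2, Minimax = 3, Saddle: False

Work:
Row minimums: [-2, -3] → maximin = -2
Column maximums: [5, 3, 5] → minimax = 3
No saddle point (maximin ≠ minimax). Mixed strategy needed.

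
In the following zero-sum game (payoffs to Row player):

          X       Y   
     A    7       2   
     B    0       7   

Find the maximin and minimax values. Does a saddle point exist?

Maximin = 2, Minimax = 7, Saddle: False

Work:
Row minimums: [2, 0] → maximin = 2
Column maximums: [7, 7] → minimax = 7
No saddle point (maximin ≠ minimax). Mixed strategy needed.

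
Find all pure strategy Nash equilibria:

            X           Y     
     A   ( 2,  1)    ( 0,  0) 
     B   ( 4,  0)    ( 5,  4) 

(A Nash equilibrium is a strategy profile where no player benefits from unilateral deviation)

Nash equilibrium: (B, Y)

Work:
Best responses:
  P1 vs X: payoffs [2, 4] → best response B (payoff 4)
  P1 vs Y: payoffs [0, 5] → best response B (payoff 5)
  P2 vs A: payoffs [1, 0] → best response X (payoff 1)
  P2 vs B: payoffs [0, 4] → best response Y (payoff 4)
Mutual best responses: (B,Y) → Nash equilibria.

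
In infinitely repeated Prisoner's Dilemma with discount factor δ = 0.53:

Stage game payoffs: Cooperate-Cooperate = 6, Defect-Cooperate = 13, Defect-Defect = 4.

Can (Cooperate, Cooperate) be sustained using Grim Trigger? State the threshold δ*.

δ* = 0.7778; since δ = 0.53 < 0.7778, cooperation cannot be sustained

Work:
For Grim Trigger:
Cooperate forever: 6/(1-δ)
Defect then punished: 13 + 4·δ/(1-δ)
Need: 6/(1-δ) ≥ 13 + 4·δ/(1-δ)
Solving: δ ≥ (T-R)/(T-P) = (13-6)/(13-4) = 0.7778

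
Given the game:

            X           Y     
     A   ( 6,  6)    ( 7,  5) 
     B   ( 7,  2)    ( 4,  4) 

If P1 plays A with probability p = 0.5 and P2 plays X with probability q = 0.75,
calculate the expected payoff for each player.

E[P1] = 6.25, E[P2] = 4.125

Work:
E[P1] = p·q·π₁(A,X) + p·(1-q)·π₁(A,Y) + (1-p)·q·π₁(B,X) + (1-p)·(1-q)·π₁(B,Y)
= 0.5·0.75·6 + 0.5·0.25·7 + 0.5·0.75·7 + 0.5·0.25·4
= 6.25

E[P2] = 4.125 (similar calculation)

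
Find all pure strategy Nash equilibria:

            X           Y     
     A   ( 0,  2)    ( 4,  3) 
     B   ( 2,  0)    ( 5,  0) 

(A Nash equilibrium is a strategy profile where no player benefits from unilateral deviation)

Nash equilibrium: (B, X), (B, Y)

Work:
Best responses:
  P1 vs X: payoffs [0, 2] → best response B (payoff 2)
  P1 vs Y: payoffs [4, 5] → best response B (payoff 5)
  P2 vs A: payoffs [2, 3] → best response Y (payoff 3)
  P2 vs B: payoffs [0, 0] → best response X/Y (payoff 0)
Mutual best responses: (B,X), (B,Y) → Nash equilibria.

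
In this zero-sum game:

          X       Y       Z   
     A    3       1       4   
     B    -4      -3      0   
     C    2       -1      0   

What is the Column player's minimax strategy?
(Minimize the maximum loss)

Column should play Y, value = 1

Work:
Column player minimizes Row's maximum payoff:
Column X: max payoff to Row = 3
Column Y: max payoff to Row = 1
Column Z: max payoff to Row = 4
Minimum is 1, achieved by column Y.
Minimax strategy: Y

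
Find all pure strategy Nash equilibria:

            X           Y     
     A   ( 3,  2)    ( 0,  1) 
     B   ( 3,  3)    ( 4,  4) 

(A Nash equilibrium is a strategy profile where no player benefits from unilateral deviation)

Nash equilibrium: (A, X), (B, Y)

Work:
Best responses:
  P1 vs X: payoffs [3, 3] → best response A/B (payoff 3)
  P1 vs Y: payoffs [0, 4] → best response B (payoff 4)
  P2 vs A: payoffs [2, 1] → best response X (payoff 2)
  P2 vs B: payoffs [3, 4] → best response Y (payoff 4)
Mutual best responses: (A,X), (B,Y) → Nash equilibria.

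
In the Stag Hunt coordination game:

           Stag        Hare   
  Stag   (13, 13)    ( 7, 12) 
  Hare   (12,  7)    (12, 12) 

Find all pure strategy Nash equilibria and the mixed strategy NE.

Pure NE: (Stag, Stag) and (Hare, Hare); Mixed NE: p = 0.8333, q = 0.8333

Work:
Check pure NE:
(Stag, Stag): (13, 13) - no unilateral deviation beneficial
(Hare, Hare): (12, 12) - no unilateral deviation beneficial
Mixed NE: P1 plays Stag with p = 0.8333, P2 plays Stag with q = 0.8333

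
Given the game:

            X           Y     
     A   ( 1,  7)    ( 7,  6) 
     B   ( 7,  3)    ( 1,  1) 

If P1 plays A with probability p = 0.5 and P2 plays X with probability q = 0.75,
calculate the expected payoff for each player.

E[P1] = 4.0, E[P2] = 4.625

Work:
E[P1] = p·q·π₁(A,X) + p·(1-q)·π₁(A,Y) + (1-p)·q·π₁(B,X) + (1-p)·(1-q)·π₁(B,Y)
= 0.5·0.75·1 + 0.5·0.25·7 + 0.5·0.75·7 + 0.5·0.25·1
= 4.0

E[P2] = 4.625 (similar calculation)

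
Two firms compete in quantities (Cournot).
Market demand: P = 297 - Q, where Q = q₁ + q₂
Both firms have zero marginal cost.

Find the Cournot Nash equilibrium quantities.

q₁* = q₂* = 99.0; P* = 99.0

Work:
Profit: π_i = P·q_i = (a - q_i - q_j)·q_i
FOC: ∂π_i/∂q_i = a - 2q_i - q_j = 0
Reaction function: q_i = (297 - q_j)/2
Symmetry: q* = 297/3 = 99.0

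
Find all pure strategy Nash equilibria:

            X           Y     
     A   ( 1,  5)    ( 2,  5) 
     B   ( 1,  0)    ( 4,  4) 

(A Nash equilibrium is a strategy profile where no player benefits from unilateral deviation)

Nash equilibrium: (A, X), (B, Y)

Work:
Best responses:
  P1 vs X: payoffs [1, 1] → best response A/B (payoff 1)
  P1 vs Y: payoffs [2, 4] → best response B (payoff 4)
  P2 vs A: payoffs [5, 5] → best response X/Y (payoff 5)
  P2 vs B: payoffs [0, 4] → best response Y (payoff 4)
Mutual best responses: (A,X), (B,Y) → Nash equilibria.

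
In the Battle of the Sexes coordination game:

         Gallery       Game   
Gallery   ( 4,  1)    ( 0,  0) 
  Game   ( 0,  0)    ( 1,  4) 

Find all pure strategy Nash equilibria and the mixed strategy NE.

Pure NE: (Gallery, Gallery) and (Game, Game); Mixed NE: p = 0.8, q = 0.2

Work:
Check pure NE:
(Gallery, Gallery): (4, 1) - no unilateral deviation beneficial
(Game, Game): (1, 4) - no unilateral deviation beneficial
Mixed NE: P1 plays Gallery with p = 0.8, P2 plays Gallery with q = 0.2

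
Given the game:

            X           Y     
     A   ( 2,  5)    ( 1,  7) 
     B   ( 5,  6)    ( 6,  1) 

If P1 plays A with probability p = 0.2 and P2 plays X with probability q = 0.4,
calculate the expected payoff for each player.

E[P1] = 4.76, E[P2] = 3.64

Work:
E[P1] = p·q·π₁(A,X) + p·(1-q)·π₁(A,Y) + (1-p)·q·π₁(B,X) + (1-p)·(1-q)·π₁(B,Y)
= 0.2·0.4·2 + 0.2·0.6·1 + 0.8·0.4·5 + 0.8·0.6·6
= 4.76

E[P2] = 3.64 (similar calculation)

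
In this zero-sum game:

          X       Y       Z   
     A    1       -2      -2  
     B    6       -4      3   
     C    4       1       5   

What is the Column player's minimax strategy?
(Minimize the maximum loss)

Column should play Y, value = 1

Work:
Column player minimizes Row's maximum payoff:
Column X: max payoff to Row = 6
Column Y: max payoff to Row = 1
Column Z: max payoff to Row = 5
Minimum is 1, achieved by column Y.
Minimax strategy: Y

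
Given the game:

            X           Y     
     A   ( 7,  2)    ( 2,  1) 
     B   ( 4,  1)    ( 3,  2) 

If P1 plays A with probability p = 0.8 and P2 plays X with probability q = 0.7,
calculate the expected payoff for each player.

E[P1] = 5.14, E[P2] = 1.62

Work:
E[P1] = p·q·π₁(A,X) + p·(1-q)·π₁(A,Y) + (1-p)·q·π₁(B,X) + (1-p)·(1-q)·π₁(B,Y)
= 0.8·0.7·7 + 0.8·0.3·2 + 0.2·0.7·4 + 0.2·0.3·3
= 5.14

E[P2] = 1.62 (similar calculation)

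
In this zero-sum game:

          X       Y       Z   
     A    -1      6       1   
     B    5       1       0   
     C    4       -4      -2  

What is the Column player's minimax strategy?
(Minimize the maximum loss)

Column should play Z, value = 1

Work:
Column player minimizes Row's maximum payoff:
Column X: max payoff to Row = 5
Column Y: max payoff to Row = 6
Column Z: max payoff to Row = 1
Minimum is 1, achieved by column Z.
Minimax strategy: Z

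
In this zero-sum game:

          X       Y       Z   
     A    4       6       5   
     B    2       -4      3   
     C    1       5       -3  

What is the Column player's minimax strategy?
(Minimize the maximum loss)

Column should play X, value = 4

Work:
Column player minimizes Row's maximum payoff:
Column X: max payoff to Row = 4
Column Y: max payoff to Row = 6
Column Z: max payoff to Row = 5
Minimum is 4, achieved by column X.
Minimax strategy: X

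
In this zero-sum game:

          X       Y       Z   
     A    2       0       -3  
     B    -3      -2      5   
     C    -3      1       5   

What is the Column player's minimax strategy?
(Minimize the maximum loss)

Column should play Y, value = 1

Work:
Column player minimizes Row's maximum payoff:
Column X: max payoff to Row = 2
Column Y: max payoff to Row = 1
Column Z: max payoff to Row = 5
Minimum is 1, achieved by column Y.
Minimax strategy: Y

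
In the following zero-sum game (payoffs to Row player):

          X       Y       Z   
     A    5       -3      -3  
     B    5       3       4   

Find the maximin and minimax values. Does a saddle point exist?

Maximin = 3, Minimax = 3, Saddle: True

Work:
Row minimums: [-3, 3] → maximin = 3
Column maximums: [5, 3, 4] → minimax = 3
Saddle point exists! Game value = 3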